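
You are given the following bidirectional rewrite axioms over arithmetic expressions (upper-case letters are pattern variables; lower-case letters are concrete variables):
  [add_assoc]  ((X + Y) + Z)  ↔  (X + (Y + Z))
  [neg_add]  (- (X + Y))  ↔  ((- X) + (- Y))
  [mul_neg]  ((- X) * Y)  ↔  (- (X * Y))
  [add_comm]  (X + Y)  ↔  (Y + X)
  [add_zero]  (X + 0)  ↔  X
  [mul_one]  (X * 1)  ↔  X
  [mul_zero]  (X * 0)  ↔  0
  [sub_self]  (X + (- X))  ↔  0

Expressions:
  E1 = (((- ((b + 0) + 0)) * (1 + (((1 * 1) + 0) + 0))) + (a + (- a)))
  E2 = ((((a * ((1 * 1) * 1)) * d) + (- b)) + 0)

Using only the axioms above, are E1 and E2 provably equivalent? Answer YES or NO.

All listed rules preserve value, hence provable equivalence implies equal values everywhere; look for a separating assignment.
a=0, b=1, d=0 gives E1 ↦ -2, E2 ↦ -1; values differ ⇒ not provably equivalent.

NO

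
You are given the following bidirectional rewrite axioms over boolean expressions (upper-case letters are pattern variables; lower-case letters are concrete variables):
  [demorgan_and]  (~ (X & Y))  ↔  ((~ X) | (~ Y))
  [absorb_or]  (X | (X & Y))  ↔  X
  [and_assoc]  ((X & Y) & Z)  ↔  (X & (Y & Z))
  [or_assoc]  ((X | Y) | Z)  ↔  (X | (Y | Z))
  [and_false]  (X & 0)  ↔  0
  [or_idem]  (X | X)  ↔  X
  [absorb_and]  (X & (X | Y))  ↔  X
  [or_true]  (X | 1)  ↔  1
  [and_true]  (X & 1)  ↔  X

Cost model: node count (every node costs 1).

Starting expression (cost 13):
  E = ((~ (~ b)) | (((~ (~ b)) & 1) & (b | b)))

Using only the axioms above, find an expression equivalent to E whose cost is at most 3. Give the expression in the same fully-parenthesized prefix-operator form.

(~ (~ b))   [cost 3]

1. [and_true →] ((~ (~ b)) & 1)  →  (~ (~ b));  E = ((~ (~ b)) | ((~ (~ b)) & (b | b)))
2. [or_idem →] (b | b)  →  b;  E = ((~ (~ b)) | ((~ (~ b)) & b))
3. [absorb_or →] ((~ (~ b)) | ((~ (~ b)) & b))  →  (~ (~ b));  cost 3 ≤ 3, done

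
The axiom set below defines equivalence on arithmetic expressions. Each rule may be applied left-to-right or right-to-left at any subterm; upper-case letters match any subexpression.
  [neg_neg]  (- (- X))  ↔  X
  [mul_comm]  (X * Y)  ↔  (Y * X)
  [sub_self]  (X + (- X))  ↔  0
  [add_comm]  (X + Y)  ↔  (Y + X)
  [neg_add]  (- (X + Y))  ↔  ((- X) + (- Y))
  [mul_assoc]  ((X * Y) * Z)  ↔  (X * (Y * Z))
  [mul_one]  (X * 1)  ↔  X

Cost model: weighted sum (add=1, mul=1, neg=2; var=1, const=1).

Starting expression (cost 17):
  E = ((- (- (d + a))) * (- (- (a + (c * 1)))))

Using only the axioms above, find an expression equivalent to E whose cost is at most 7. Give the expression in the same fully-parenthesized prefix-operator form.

((d + a) * (a + c))   [cost 7]

(1) (c * 1)  =[mul_one →]=  c    ⊢ ((- (- (d + a))) * (- (- (a + c))))
(2) (- (- (a + c)))  =[neg_neg →]=  (a + c)    ⊢ ((- (- (d + a))) * (a + c))
(3) (- (- (d + a)))  =[neg_neg →]=  (d + a)    ⊢ cost 7, within 7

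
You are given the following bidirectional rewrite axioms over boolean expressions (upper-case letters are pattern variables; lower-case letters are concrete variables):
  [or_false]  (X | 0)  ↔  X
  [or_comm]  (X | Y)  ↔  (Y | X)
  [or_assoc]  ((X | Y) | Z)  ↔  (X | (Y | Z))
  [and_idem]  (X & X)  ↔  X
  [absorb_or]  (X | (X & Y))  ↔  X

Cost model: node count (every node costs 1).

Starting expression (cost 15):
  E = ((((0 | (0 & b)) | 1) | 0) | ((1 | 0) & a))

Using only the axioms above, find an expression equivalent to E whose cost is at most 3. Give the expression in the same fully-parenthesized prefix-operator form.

(1) (((0 | (0 & b)) | 1) | 0)  =[or_false →]=  ((0 | (0 & b)) | 1)    ⊢ (((0 | (0 & b)) | 1) | ((1 | 0) & a))
(2) (0 | (0 & b))  =[absorb_or →]=  0    ⊢ ((0 | 1) | ((1 | 0) & a))
(3) (1 | 0)  =[or_comm →]=  (0 | 1)    ⊢ ((0 | 1) | ((0 | 1) & a))
(4) ((0 | 1) | ((0 | 1) & a))  =[absorb_or →]=  (0 | 1)    ⊢ cost 3, within 3

(0 | 1)   [cost 3]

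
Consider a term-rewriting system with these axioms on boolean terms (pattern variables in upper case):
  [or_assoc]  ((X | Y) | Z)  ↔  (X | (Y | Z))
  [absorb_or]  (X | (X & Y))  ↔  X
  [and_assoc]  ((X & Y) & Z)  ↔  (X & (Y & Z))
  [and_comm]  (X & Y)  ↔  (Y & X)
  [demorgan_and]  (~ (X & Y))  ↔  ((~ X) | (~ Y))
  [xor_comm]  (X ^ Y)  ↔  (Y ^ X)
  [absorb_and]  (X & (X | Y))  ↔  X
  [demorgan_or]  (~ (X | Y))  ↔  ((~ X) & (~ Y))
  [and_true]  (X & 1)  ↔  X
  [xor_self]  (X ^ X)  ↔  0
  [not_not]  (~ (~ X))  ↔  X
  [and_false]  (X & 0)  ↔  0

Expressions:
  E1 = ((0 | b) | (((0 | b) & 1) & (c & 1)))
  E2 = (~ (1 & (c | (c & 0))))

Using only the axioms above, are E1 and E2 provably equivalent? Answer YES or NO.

NO

All listed rules preserve value, hence provable equivalence implies equal values everywhere; look for a separating assignment.
b=0, c=0 gives E1 ↦ 0, E2 ↦ 1; values differ ⇒ not provably equivalent.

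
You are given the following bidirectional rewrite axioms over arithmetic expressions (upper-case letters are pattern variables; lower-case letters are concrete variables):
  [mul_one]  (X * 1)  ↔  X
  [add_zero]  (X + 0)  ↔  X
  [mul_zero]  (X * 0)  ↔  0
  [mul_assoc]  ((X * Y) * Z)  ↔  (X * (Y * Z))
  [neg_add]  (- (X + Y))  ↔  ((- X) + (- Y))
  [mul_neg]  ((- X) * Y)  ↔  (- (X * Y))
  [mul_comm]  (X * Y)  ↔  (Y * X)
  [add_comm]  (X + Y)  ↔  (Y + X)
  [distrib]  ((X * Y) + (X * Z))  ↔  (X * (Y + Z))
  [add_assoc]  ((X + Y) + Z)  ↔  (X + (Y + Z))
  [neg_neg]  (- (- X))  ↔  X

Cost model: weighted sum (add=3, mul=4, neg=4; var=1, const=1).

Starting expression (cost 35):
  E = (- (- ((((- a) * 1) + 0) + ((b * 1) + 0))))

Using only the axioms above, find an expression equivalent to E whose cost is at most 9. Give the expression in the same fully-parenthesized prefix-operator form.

(b + (- a))   [cost 9]

(1) (- (- ((((- a) * 1) + 0) + ((b * 1) + 0))))  =[neg_neg →]=  ((((- a) * 1) + 0) + ((b * 1) + 0))
(2) ((((- a) * 1) + 0) + ((b * 1) + 0))  =[add_comm →]=  (((b * 1) + 0) + (((- a) * 1) + 0))
(3) (b * 1)  =[mul_one →]=  b    ⊢ ((b + 0) + (((- a) * 1) + 0))
(4) (b + 0)  =[add_zero →]=  b    ⊢ (b + (((- a) * 1) + 0))
(5) ((- a) * 1)  =[mul_neg →]=  (- (a * 1))    ⊢ (b + ((- (a * 1)) + 0))
(6) ((- (a * 1)) + 0)  =[add_zero →]=  (- (a * 1))    ⊢ (b + (- (a * 1)))
(7) (a * 1)  =[mul_one →]=  a    ⊢ cost 9, within 9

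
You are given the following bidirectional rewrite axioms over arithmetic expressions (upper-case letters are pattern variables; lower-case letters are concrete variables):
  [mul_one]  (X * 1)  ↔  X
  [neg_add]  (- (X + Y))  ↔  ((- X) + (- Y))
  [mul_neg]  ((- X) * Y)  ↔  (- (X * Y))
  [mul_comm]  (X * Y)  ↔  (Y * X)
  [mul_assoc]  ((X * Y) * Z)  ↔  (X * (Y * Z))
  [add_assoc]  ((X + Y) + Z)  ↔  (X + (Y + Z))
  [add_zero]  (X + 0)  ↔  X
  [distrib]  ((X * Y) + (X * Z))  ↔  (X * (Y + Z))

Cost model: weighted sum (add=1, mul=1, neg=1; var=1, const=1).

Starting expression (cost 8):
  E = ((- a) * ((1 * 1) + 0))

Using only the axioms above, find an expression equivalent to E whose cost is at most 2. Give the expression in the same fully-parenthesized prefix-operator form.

(- a)   [cost 2]

1. [add_zero →] ((1 * 1) + 0)  →  (1 * 1);  E = ((- a) * (1 * 1))
2. [mul_one →] (1 * 1)  →  1;  E = ((- a) * 1)
3. [mul_one →] ((- a) * 1)  →  (- a);  cost 2 ≤ 2, done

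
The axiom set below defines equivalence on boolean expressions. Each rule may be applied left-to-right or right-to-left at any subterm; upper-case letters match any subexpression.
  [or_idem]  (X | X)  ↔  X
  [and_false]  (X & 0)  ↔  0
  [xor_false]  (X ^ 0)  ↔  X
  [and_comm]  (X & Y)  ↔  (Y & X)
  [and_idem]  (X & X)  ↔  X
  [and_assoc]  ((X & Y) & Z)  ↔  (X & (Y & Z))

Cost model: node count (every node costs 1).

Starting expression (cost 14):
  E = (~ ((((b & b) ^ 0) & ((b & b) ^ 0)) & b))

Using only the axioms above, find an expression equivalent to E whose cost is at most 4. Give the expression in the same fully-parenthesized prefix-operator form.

step 1: and_idem (→) rewrites (((b & b) ^ 0) & ((b & b) ^ 0)) into ((b & b) ^ 0), now (~ (((b & b) ^ 0) & b))
step 2: xor_false (→) rewrites ((b & b) ^ 0) into (b & b), now (~ ((b & b) & b))
step 3: and_idem (→) rewrites (b & b) into b, reaching cost 4 (bound 4)

(~ (b & b))   [cost 4]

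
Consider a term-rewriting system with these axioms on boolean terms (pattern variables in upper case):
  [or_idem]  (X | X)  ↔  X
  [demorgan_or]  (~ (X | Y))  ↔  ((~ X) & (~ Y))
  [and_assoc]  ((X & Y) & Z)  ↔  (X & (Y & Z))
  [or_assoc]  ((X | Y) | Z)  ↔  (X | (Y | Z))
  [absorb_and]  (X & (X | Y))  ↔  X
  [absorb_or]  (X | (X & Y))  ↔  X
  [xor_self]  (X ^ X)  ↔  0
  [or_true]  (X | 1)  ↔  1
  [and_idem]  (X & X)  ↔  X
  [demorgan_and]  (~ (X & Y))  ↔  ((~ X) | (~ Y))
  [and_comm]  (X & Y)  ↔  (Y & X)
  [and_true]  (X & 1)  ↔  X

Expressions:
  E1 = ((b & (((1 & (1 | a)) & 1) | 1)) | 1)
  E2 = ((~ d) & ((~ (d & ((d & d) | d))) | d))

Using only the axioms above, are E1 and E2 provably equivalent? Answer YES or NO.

All listed rules preserve value, hence provable equivalence implies equal values everywhere; look for a separating assignment.
a=0, b=0, d=1 gives E1 ↦ 1, E2 ↦ 0; values differ ⇒ not provably equivalent.

NO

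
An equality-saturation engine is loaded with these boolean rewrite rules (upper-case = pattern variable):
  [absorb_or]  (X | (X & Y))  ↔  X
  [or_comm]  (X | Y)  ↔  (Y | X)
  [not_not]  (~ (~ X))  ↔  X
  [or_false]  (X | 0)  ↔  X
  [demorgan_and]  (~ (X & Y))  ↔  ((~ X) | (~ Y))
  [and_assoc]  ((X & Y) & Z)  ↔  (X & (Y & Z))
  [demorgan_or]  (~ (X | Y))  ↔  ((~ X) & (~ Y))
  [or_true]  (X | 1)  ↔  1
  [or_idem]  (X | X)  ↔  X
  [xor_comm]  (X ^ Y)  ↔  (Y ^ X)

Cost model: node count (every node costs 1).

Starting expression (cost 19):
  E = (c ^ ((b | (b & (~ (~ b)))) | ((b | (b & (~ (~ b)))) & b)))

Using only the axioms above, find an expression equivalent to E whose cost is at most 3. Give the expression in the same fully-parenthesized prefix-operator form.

(c ^ b)   [cost 3]

(1) ((b | (b & (~ (~ b)))) | ((b | (b & (~ (~ b)))) & b))  =[absorb_or →]=  (b | (b & (~ (~ b))))    ⊢ (c ^ (b | (b & (~ (~ b)))))
(2) (~ (~ b))  =[not_not →]=  b    ⊢ (c ^ (b | (b & b)))
(3) (b | (b & b))  =[absorb_or →]=  b    ⊢ cost 3, within 3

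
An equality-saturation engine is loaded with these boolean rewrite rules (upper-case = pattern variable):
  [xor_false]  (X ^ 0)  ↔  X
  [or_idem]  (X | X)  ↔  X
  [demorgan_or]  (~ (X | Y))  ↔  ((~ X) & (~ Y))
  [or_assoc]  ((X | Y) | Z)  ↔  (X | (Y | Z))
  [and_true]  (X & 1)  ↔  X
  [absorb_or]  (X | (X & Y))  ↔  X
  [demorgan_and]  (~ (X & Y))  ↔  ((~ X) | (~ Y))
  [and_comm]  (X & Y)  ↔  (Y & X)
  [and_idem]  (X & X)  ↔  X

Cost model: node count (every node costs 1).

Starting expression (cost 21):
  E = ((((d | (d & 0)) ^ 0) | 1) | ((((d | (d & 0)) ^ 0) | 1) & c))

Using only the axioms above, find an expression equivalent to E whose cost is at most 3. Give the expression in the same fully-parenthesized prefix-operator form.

step 1: absorb_or (→) rewrites ((((d | (d & 0)) ^ 0) | 1) | ((((d | (d & 0)) ^ 0) | 1) & c)) into (((d | (d & 0)) ^ 0) | 1)
step 2: absorb_or (→) rewrites (d | (d & 0)) into d, now ((d ^ 0) | 1)
step 3: xor_false (→) rewrites (d ^ 0) into d, reaching cost 3 (bound 3)

(d | 1)   [cost 3]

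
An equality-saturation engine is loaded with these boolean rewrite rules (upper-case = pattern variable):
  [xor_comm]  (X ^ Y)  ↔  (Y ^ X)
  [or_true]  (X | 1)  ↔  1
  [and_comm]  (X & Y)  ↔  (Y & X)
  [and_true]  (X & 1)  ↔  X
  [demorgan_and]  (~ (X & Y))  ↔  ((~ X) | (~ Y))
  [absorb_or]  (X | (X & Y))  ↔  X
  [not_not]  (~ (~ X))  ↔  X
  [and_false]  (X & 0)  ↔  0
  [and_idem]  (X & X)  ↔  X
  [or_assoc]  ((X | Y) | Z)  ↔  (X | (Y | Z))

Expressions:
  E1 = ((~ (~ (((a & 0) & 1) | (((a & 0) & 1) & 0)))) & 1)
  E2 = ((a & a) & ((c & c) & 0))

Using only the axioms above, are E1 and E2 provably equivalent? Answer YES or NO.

step 1: absorb_or (→) rewrites (((a & 0) & 1) | (((a & 0) & 1) & 0)) into ((a & 0) & 1), now ((~ (~ ((a & 0) & 1))) & 1)
step 2: not_not (→) rewrites (~ (~ ((a & 0) & 1))) into ((a & 0) & 1), now (((a & 0) & 1) & 1)
step 3: and_true (→) rewrites ((a & 0) & 1) into (a & 0), now ((a & 0) & 1)
step 4: and_true (→) rewrites ((a & 0) & 1) into (a & 0)
step 5: and_idem (←) rewrites a into (a & a), now ((a & a) & 0)
step 6: and_false (←) rewrites 0 into (c & 0), now ((a & a) & (c & 0))
step 7: and_idem (←) rewrites c into (c & c), which is E2

YES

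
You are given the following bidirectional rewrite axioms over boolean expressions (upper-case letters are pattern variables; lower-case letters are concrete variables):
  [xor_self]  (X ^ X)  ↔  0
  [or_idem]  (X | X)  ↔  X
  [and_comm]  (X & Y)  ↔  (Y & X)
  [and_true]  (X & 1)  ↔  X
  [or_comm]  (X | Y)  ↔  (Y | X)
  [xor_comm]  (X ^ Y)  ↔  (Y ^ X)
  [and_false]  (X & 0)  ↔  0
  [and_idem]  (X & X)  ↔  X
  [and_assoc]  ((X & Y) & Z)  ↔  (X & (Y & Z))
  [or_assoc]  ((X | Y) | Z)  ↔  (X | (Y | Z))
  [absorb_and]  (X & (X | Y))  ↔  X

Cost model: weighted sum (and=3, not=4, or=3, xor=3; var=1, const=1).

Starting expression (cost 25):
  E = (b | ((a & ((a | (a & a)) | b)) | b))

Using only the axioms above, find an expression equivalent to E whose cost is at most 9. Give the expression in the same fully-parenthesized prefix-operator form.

(b | (a | b))   [cost 9]

1. [and_idem →] (a & a)  →  a;  E = (b | ((a & ((a | a) | b)) | b))
2. [or_idem →] (a | a)  →  a;  E = (b | ((a & (a | b)) | b))
3. [absorb_and →] (a & (a | b))  →  a;  cost 9 ≤ 9, done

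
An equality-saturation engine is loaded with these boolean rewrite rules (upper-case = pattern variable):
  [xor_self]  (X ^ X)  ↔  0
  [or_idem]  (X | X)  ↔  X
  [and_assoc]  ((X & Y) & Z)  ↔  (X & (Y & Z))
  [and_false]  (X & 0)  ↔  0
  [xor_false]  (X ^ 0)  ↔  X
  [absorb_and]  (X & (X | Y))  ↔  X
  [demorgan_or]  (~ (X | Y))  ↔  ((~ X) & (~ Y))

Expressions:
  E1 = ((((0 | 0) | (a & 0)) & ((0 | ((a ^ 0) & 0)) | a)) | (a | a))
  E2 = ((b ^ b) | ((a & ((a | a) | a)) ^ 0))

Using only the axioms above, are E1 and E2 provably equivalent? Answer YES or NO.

YES

(1) (a ^ 0)  =[xor_false →]=  a    ⊢ ((((0 | 0) | (a & 0)) & ((0 | (a & 0)) | a)) | (a | a))
(2) (a | a)  =[or_idem →]=  a    ⊢ ((((0 | 0) | (a & 0)) & ((0 | (a & 0)) | a)) | a)
(3) (0 | 0)  =[or_idem →]=  0    ⊢ (((0 | (a & 0)) & ((0 | (a & 0)) | a)) | a)
(4) ((0 | (a & 0)) & ((0 | (a & 0)) | a))  =[absorb_and →]=  (0 | (a & 0))    ⊢ ((0 | (a & 0)) | a)
(5) (a & 0)  =[and_false →]=  0    ⊢ ((0 | 0) | a)
(6) (0 | 0)  =[or_idem →]=  0    ⊢ (0 | a)
(7) 0  =[xor_self ←]=  (b ^ b)    ⊢ ((b ^ b) | a)
(8) a  =[absorb_and ←]=  (a & (a | a))    ⊢ ((b ^ b) | (a & (a | a)))
(9) a  =[or_idem ←]=  (a | a)    ⊢ ((b ^ b) | (a & ((a | a) | a)))
(10) (a & ((a | a) | a))  =[xor_false ←]=  ((a & ((a | a) | a)) ^ 0)    ⊢ E2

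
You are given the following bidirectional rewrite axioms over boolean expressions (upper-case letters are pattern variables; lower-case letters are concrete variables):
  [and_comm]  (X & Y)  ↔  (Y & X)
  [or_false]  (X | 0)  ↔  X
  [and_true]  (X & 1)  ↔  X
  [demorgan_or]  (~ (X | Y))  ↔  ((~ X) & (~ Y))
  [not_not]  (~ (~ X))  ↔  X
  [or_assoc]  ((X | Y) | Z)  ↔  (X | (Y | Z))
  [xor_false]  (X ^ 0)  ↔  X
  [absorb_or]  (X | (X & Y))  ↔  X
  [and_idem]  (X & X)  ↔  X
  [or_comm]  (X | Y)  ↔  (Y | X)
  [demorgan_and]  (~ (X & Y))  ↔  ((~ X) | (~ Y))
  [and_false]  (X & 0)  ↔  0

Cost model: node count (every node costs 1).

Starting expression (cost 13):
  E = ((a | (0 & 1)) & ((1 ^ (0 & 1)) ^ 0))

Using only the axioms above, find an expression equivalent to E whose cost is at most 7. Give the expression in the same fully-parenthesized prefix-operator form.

((a | 0) & (1 ^ 0))   [cost 7]

1. [and_true →] (0 & 1)  →  0;  E = ((a | 0) & ((1 ^ (0 & 1)) ^ 0))
2. [and_true →] (0 & 1)  →  0;  E = ((a | 0) & ((1 ^ 0) ^ 0))
3. [xor_false →] (1 ^ 0)  →  1;  cost 7 ≤ 7, done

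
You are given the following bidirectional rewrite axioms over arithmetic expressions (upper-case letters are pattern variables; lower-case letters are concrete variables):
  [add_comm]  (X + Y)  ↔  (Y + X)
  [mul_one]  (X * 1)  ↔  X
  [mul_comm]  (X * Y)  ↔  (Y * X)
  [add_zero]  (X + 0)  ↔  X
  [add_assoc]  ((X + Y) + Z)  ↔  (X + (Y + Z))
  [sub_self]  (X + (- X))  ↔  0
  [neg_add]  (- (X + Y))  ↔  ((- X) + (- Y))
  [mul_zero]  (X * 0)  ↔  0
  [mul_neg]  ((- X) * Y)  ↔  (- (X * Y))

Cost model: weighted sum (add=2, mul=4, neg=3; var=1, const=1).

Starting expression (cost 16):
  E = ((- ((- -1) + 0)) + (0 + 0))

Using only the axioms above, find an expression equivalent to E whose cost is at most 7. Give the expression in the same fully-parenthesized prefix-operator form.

(- (- -1))   [cost 7]

1. [add_zero →] ((- -1) + 0)  →  (- -1);  E = ((- (- -1)) + (0 + 0))
2. [add_zero →] (0 + 0)  →  0;  E = ((- (- -1)) + 0)
3. [add_zero →] ((- (- -1)) + 0)  →  (- (- -1));  cost 7 ≤ 7, done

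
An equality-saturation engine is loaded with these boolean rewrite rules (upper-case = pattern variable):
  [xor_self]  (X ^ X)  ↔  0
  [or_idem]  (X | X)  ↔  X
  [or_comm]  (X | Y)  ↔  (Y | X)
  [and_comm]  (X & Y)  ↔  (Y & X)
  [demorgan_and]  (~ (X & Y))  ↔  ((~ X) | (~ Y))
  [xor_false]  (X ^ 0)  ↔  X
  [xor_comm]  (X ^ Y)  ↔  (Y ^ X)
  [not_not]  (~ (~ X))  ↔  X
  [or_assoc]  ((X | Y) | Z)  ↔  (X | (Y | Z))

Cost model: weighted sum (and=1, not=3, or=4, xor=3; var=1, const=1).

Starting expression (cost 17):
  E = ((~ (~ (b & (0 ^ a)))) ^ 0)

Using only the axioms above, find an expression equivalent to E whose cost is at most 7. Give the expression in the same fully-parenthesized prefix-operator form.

1. [xor_false →] ((~ (~ (b & (0 ^ a)))) ^ 0)  →  (~ (~ (b & (0 ^ a))))
2. [not_not →] (~ (~ (b & (0 ^ a))))  →  (b & (0 ^ a));  cost 7 ≤ 7, done

(b & (0 ^ a))   [cost 7]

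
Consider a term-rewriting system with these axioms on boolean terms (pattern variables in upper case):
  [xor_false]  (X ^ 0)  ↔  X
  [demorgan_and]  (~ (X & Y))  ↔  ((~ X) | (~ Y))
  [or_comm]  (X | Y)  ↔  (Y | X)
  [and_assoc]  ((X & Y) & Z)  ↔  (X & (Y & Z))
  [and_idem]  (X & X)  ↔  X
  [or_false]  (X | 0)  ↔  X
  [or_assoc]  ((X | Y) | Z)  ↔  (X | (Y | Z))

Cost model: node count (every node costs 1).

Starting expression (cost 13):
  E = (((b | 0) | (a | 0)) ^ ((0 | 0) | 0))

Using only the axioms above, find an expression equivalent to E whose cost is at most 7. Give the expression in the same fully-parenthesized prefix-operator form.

step 1: or_false (→) rewrites (b | 0) into b, now ((b | (a | 0)) ^ ((0 | 0) | 0))
step 2: or_false (→) rewrites (a | 0) into a, now ((b | a) ^ ((0 | 0) | 0))
step 3: or_false (→) rewrites ((0 | 0) | 0) into (0 | 0), reaching cost 7 (bound 7)

((b | a) ^ (0 | 0))   [cost 7]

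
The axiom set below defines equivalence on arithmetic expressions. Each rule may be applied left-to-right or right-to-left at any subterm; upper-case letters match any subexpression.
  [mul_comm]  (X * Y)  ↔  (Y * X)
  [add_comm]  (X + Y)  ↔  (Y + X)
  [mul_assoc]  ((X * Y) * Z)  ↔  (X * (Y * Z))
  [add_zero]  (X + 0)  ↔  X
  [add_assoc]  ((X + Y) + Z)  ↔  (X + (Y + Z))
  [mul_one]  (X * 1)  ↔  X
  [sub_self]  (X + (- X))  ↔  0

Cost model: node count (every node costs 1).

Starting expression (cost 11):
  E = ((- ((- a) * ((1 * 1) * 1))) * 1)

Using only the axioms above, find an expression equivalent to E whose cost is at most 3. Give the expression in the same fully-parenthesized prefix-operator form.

(- (- a))   [cost 3]

1. [mul_one →] ((- ((- a) * ((1 * 1) * 1))) * 1)  →  (- ((- a) * ((1 * 1) * 1)))
2. [mul_one →] ((1 * 1) * 1)  →  (1 * 1);  E = (- ((- a) * (1 * 1)))
3. [mul_one →] (1 * 1)  →  1;  E = (- ((- a) * 1))
4. [mul_one →] ((- a) * 1)  →  (- a);  cost 3 ≤ 3, done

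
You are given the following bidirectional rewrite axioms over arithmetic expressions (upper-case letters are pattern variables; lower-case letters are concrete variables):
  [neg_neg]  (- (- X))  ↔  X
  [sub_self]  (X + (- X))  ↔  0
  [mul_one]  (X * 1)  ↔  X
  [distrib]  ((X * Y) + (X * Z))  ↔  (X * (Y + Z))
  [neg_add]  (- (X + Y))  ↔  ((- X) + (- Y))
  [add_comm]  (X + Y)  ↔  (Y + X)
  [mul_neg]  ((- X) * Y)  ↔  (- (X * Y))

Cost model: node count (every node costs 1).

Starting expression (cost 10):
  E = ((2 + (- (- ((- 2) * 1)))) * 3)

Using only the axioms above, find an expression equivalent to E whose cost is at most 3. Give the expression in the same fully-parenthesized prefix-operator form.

(0 * 3)   [cost 3]

step 1: mul_one (→) rewrites ((- 2) * 1) into (- 2), now ((2 + (- (- (- 2)))) * 3)
step 2: neg_neg (→) rewrites (- (- 2)) into 2, now ((2 + (- 2)) * 3)
step 3: sub_self (→) rewrites (2 + (- 2)) into 0, reaching cost 3 (bound 3)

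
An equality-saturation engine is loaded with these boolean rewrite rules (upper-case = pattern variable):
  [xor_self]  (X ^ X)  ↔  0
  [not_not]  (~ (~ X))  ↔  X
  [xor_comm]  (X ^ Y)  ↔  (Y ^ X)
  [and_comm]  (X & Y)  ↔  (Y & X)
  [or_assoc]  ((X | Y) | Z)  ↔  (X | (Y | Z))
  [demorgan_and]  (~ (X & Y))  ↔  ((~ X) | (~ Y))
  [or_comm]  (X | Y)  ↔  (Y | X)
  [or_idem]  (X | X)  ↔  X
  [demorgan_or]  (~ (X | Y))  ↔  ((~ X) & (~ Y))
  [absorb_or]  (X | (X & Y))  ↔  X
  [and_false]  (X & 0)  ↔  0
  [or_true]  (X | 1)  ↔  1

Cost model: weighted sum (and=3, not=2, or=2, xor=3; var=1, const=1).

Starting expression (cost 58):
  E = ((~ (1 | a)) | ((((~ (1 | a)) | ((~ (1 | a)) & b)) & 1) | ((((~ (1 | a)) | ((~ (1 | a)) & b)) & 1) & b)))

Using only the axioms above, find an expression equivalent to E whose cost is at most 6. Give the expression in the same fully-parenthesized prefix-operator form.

(~ (1 | a))   [cost 6]

(1) ((((~ (1 | a)) | ((~ (1 | a)) & b)) & 1) | ((((~ (1 | a)) | ((~ (1 | a)) & b)) & 1) & b))  =[absorb_or →]=  (((~ (1 | a)) | ((~ (1 | a)) & b)) & 1)    ⊢ ((~ (1 | a)) | (((~ (1 | a)) | ((~ (1 | a)) & b)) & 1))
(2) ((~ (1 | a)) | ((~ (1 | a)) & b))  =[absorb_or →]=  (~ (1 | a))    ⊢ ((~ (1 | a)) | ((~ (1 | a)) & 1))
(3) ((~ (1 | a)) | ((~ (1 | a)) & 1))  =[absorb_or →]=  (~ (1 | a))    ⊢ cost 6, within 6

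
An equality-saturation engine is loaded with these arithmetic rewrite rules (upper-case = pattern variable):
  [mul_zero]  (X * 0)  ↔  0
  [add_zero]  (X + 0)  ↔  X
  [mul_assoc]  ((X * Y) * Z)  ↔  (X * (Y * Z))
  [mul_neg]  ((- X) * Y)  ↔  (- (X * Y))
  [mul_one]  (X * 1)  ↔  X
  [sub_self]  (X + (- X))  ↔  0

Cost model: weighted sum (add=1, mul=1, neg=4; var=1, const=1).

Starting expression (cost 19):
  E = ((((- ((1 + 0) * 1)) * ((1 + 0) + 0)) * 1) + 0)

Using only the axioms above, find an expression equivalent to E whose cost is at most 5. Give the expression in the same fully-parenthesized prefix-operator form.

step 1: mul_one (→) rewrites (((- ((1 + 0) * 1)) * ((1 + 0) + 0)) * 1) into ((- ((1 + 0) * 1)) * ((1 + 0) + 0)), now (((- ((1 + 0) * 1)) * ((1 + 0) + 0)) + 0)
step 2: add_zero (→) rewrites ((1 + 0) + 0) into (1 + 0), now (((- ((1 + 0) * 1)) * (1 + 0)) + 0)
step 3: add_zero (→) rewrites (1 + 0) into 1, now (((- ((1 + 0) * 1)) * 1) + 0)
step 4: mul_neg (→) rewrites ((- ((1 + 0) * 1)) * 1) into (- (((1 + 0) * 1) * 1)), now ((- (((1 + 0) * 1) * 1)) + 0)
step 5: add_zero (→) rewrites (1 + 0) into 1, now ((- ((1 * 1) * 1)) + 0)
step 6: mul_one (→) rewrites ((1 * 1) * 1) into (1 * 1), now ((- (1 * 1)) + 0)
step 7: add_zero (→) rewrites ((- (1 * 1)) + 0) into (- (1 * 1))
step 8: mul_one (→) rewrites (1 * 1) into 1, reaching cost 5 (bound 5)

(- 1)   [cost 5]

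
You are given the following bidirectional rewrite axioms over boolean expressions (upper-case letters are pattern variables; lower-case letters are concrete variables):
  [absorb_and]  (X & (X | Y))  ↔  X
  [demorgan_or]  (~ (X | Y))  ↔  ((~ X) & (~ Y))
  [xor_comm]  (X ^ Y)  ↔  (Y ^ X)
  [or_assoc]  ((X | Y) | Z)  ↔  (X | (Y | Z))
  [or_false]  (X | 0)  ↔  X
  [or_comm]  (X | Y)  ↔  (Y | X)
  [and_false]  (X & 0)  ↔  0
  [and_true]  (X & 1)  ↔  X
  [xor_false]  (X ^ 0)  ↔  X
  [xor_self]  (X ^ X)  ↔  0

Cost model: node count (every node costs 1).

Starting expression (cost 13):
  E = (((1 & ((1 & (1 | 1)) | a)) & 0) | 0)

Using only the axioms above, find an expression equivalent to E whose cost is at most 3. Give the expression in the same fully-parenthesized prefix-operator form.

(1) (1 & (1 | 1))  =[absorb_and →]=  1    ⊢ (((1 & (1 | a)) & 0) | 0)
(2) (1 & (1 | a))  =[absorb_and →]=  1    ⊢ ((1 & 0) | 0)
(3) ((1 & 0) | 0)  =[or_false →]=  (1 & 0)    ⊢ cost 3, within 3

(1 & 0)   [cost 3]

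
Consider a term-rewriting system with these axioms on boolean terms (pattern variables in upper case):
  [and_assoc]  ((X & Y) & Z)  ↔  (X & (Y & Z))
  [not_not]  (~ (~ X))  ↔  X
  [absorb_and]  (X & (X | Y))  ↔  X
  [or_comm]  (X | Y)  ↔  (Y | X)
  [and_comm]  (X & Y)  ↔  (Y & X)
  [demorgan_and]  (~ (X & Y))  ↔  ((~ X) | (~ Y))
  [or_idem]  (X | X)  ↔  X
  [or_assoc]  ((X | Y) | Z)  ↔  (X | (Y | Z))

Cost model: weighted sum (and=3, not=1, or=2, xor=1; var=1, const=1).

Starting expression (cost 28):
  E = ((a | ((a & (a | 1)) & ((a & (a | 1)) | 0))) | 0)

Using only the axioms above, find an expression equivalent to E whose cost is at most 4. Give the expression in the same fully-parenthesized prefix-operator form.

(1) ((a & (a | 1)) & ((a & (a | 1)) | 0))  =[absorb_and →]=  (a & (a | 1))    ⊢ ((a | (a & (a | 1))) | 0)
(2) (a & (a | 1))  =[absorb_and →]=  a    ⊢ ((a | a) | 0)
(3) (a | a)  =[or_idem →]=  a    ⊢ cost 4, within 4

(a | 0)   [cost 4]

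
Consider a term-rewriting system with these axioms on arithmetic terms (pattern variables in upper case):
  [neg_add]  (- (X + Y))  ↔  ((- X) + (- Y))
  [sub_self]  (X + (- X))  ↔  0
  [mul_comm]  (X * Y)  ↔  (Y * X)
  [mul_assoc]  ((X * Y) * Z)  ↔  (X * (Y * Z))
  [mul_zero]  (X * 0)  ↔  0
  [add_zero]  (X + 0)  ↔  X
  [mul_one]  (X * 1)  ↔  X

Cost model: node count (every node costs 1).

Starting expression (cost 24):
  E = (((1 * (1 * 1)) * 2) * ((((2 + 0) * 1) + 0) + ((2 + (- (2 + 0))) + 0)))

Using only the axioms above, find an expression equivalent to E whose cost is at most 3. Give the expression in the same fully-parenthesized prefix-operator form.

(2 * 2)   [cost 3]

(1) ((2 + (- (2 + 0))) + 0)  =[add_zero →]=  (2 + (- (2 + 0)))    ⊢ (((1 * (1 * 1)) * 2) * ((((2 + 0) * 1) + 0) + (2 + (- (2 + 0)))))
(2) (2 + 0)  =[add_zero →]=  2    ⊢ (((1 * (1 * 1)) * 2) * ((((2 + 0) * 1) + 0) + (2 + (- 2))))
(3) (1 * 1)  =[mul_one →]=  1    ⊢ (((1 * 1) * 2) * ((((2 + 0) * 1) + 0) + (2 + (- 2))))
(4) ((2 + 0) * 1)  =[mul_one →]=  (2 + 0)    ⊢ (((1 * 1) * 2) * (((2 + 0) + 0) + (2 + (- 2))))
(5) (2 + 0)  =[add_zero →]=  2    ⊢ (((1 * 1) * 2) * ((2 + 0) + (2 + (- 2))))
(6) ((1 * 1) * 2)  =[mul_comm →]=  (2 * (1 * 1))    ⊢ ((2 * (1 * 1)) * ((2 + 0) + (2 + (- 2))))
(7) (1 * 1)  =[mul_one →]=  1    ⊢ ((2 * 1) * ((2 + 0) + (2 + (- 2))))
(8) (2 + (- 2))  =[sub_self →]=  0    ⊢ ((2 * 1) * ((2 + 0) + 0))
(9) ((2 + 0) + 0)  =[add_zero →]=  (2 + 0)    ⊢ ((2 * 1) * (2 + 0))
(10) (2 * 1)  =[mul_one →]=  2    ⊢ (2 * (2 + 0))
(11) (2 + 0)  =[add_zero →]=  2    ⊢ cost 3, within 3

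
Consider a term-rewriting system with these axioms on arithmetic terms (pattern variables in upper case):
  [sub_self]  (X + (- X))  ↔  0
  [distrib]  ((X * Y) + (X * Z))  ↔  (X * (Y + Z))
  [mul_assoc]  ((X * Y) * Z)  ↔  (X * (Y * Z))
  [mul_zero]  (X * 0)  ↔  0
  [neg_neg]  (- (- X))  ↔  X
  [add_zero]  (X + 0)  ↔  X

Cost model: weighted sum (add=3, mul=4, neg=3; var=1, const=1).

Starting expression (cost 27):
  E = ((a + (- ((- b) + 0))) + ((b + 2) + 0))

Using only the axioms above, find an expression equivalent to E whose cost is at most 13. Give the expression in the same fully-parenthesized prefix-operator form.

((a + b) + (b + 2))   [cost 13]

step 1: add_zero (→) rewrites ((- b) + 0) into (- b), now ((a + (- (- b))) + ((b + 2) + 0))
step 2: add_zero (→) rewrites ((b + 2) + 0) into (b + 2), now ((a + (- (- b))) + (b + 2))
step 3: neg_neg (→) rewrites (- (- b)) into b, reaching cost 13 (bound 13)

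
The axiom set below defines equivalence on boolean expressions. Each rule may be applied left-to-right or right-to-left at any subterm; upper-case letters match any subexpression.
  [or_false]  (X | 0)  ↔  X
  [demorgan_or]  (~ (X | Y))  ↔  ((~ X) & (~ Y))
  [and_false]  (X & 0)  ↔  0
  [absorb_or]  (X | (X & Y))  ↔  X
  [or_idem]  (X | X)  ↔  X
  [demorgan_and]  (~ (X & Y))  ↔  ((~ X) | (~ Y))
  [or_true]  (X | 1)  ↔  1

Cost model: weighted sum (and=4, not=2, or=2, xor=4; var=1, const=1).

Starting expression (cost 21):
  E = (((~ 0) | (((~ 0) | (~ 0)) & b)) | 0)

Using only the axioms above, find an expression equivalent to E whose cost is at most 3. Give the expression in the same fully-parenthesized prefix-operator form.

(~ 0)   [cost 3]

1. [or_idem →] ((~ 0) | (~ 0))  →  (~ 0);  E = (((~ 0) | ((~ 0) & b)) | 0)
2. [absorb_or →] ((~ 0) | ((~ 0) & b))  →  (~ 0);  E = ((~ 0) | 0)
3. [or_false →] ((~ 0) | 0)  →  (~ 0);  cost 3 ≤ 3, done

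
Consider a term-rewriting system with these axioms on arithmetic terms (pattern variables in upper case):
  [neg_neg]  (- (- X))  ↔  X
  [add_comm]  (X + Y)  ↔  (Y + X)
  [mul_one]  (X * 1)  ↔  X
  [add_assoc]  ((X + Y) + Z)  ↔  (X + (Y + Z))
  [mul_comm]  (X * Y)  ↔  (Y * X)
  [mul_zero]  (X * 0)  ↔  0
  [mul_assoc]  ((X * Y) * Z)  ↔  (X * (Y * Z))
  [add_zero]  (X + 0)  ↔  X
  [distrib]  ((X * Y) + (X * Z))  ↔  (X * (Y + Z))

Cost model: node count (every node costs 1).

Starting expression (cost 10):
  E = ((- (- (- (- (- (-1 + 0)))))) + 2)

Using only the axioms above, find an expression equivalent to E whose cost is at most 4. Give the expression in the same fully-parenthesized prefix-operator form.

((- -1) + 2)   [cost 4]

1. [neg_neg →] (- (- (- (- (-1 + 0)))))  →  (- (- (-1 + 0)));  E = ((- (- (- (-1 + 0)))) + 2)
2. [add_zero →] (-1 + 0)  →  -1;  E = ((- (- (- -1))) + 2)
3. [neg_neg →] (- (- (- -1)))  →  (- -1);  cost 4 ≤ 4, done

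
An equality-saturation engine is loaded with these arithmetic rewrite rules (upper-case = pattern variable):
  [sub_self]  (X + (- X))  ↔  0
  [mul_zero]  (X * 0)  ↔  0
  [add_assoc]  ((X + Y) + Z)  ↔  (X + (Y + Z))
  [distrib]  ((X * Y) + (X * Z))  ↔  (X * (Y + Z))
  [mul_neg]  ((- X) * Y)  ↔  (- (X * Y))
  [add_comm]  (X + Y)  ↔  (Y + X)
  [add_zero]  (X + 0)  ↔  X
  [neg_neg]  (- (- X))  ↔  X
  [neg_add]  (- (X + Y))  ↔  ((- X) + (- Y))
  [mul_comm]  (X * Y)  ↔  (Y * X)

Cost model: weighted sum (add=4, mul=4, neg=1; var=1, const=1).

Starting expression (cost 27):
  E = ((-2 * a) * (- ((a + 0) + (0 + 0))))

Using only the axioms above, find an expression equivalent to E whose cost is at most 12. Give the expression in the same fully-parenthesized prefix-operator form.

((-2 * a) * (- a))   [cost 12]

1. [add_zero →] (a + 0)  →  a;  E = ((-2 * a) * (- (a + (0 + 0))))
2. [add_zero →] (0 + 0)  →  0;  E = ((-2 * a) * (- (a + 0)))
3. [add_zero →] (a + 0)  →  a;  cost 12 ≤ 12, done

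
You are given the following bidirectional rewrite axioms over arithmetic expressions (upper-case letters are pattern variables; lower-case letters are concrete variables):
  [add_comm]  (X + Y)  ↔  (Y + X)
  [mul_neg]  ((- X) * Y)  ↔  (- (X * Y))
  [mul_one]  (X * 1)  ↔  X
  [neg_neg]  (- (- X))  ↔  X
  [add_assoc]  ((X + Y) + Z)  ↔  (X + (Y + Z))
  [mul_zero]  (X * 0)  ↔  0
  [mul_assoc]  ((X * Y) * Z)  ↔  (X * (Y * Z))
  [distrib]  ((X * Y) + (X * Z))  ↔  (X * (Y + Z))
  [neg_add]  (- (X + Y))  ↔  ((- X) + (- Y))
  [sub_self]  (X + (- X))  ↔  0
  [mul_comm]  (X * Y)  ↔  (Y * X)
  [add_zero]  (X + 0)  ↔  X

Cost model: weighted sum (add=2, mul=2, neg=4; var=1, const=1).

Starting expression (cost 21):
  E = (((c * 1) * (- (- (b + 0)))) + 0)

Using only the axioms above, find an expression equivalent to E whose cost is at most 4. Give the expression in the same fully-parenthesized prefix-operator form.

step 1: add_zero (→) rewrites (b + 0) into b, now (((c * 1) * (- (- b))) + 0)
step 2: mul_one (→) rewrites (c * 1) into c, now ((c * (- (- b))) + 0)
step 3: mul_comm (→) rewrites (c * (- (- b))) into ((- (- b)) * c), now (((- (- b)) * c) + 0)
step 4: add_zero (→) rewrites (((- (- b)) * c) + 0) into ((- (- b)) * c)
step 5: neg_neg (→) rewrites (- (- b)) into b, reaching cost 4 (bound 4)

(b * c)   [cost 4]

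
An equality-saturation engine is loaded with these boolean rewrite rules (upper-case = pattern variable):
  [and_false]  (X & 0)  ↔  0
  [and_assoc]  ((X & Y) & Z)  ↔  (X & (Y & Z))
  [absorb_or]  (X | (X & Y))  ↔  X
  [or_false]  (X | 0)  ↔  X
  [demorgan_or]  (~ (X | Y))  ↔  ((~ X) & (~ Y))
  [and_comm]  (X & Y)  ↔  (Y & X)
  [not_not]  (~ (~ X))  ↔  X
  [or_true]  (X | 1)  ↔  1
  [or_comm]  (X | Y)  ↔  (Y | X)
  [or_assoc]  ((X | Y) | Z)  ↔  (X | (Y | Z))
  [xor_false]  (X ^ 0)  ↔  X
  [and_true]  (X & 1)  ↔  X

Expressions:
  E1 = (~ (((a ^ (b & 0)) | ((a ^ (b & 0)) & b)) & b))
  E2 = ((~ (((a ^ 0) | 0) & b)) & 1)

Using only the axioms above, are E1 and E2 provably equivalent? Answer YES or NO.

YES

1. [absorb_or →] ((a ^ (b & 0)) | ((a ^ (b & 0)) & b))  →  (a ^ (b & 0));  E1 = (~ ((a ^ (b & 0)) & b))
2. [and_false →] (b & 0)  →  0;  E1 = (~ ((a ^ 0) & b))
3. [or_false ←] (a ^ 0)  →  ((a ^ 0) | 0);  E1 = (~ (((a ^ 0) | 0) & b))
4. [and_true ←] (~ (((a ^ 0) | 0) & b))  →  ((~ (((a ^ 0) | 0) & b)) & 1);  this is E2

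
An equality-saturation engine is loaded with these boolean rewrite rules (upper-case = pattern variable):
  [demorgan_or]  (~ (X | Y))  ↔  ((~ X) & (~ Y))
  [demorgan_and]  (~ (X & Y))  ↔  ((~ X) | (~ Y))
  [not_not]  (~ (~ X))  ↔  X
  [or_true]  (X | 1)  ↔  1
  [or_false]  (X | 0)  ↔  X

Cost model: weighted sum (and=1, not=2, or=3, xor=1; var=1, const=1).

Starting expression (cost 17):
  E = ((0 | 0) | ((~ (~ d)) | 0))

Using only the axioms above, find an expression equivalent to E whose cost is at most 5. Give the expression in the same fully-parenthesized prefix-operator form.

(0 | d)   [cost 5]

1. [or_false →] (0 | 0)  →  0;  E = (0 | ((~ (~ d)) | 0))
2. [or_false →] ((~ (~ d)) | 0)  →  (~ (~ d));  E = (0 | (~ (~ d)))
3. [not_not →] (~ (~ d))  →  d;  cost 5 ≤ 5, done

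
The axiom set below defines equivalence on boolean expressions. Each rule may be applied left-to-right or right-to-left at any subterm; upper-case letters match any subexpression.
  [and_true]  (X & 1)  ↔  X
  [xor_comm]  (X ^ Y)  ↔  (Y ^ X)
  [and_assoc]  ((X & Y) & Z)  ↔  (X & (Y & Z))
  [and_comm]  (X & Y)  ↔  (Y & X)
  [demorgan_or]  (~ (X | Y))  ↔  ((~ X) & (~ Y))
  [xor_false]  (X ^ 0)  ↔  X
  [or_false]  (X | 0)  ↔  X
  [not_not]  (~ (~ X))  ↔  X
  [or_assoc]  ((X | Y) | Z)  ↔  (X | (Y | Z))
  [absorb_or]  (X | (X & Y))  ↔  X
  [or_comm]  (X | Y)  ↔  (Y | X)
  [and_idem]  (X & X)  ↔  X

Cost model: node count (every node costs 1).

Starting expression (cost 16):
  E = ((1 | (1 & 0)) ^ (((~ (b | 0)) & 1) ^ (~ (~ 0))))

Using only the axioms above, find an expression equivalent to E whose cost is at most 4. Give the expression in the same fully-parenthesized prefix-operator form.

(1 ^ (~ b))   [cost 4]

step 1: or_false (→) rewrites (b | 0) into b, now ((1 | (1 & 0)) ^ (((~ b) & 1) ^ (~ (~ 0))))
step 2: not_not (→) rewrites (~ (~ 0)) into 0, now ((1 | (1 & 0)) ^ (((~ b) & 1) ^ 0))
step 3: and_true (→) rewrites ((~ b) & 1) into (~ b), now ((1 | (1 & 0)) ^ ((~ b) ^ 0))
step 4: xor_false (→) rewrites ((~ b) ^ 0) into (~ b), now ((1 | (1 & 0)) ^ (~ b))
step 5: absorb_or (→) rewrites (1 | (1 & 0)) into 1, reaching cost 4 (bound 4)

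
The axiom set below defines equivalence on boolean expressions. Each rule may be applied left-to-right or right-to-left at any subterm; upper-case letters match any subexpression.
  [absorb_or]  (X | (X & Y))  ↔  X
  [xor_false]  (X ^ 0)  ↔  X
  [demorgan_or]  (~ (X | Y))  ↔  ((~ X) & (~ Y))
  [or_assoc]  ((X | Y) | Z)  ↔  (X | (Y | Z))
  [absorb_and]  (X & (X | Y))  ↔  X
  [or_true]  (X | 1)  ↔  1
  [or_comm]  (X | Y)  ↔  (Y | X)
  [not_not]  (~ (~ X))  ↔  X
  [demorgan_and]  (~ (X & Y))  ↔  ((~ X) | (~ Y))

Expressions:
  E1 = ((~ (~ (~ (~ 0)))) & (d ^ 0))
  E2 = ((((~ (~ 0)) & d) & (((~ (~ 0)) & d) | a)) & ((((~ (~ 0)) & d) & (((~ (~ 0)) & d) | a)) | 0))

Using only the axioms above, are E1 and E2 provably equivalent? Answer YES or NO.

(1) (~ (~ (~ 0)))  =[not_not →]=  (~ 0)    ⊢ ((~ (~ 0)) & (d ^ 0))
(2) (d ^ 0)  =[xor_false →]=  d    ⊢ ((~ (~ 0)) & d)
(3) ((~ (~ 0)) & d)  =[absorb_and ←]=  (((~ (~ 0)) & d) & (((~ (~ 0)) & d) | a))
(4) (((~ (~ 0)) & d) & (((~ (~ 0)) & d) | a))  =[absorb_and ←]=  ((((~ (~ 0)) & d) & (((~ (~ 0)) & d) | a)) & ((((~ (~ 0)) & d) & (((~ (~ 0)) & d) | a)) | 0))    ⊢ E2

YES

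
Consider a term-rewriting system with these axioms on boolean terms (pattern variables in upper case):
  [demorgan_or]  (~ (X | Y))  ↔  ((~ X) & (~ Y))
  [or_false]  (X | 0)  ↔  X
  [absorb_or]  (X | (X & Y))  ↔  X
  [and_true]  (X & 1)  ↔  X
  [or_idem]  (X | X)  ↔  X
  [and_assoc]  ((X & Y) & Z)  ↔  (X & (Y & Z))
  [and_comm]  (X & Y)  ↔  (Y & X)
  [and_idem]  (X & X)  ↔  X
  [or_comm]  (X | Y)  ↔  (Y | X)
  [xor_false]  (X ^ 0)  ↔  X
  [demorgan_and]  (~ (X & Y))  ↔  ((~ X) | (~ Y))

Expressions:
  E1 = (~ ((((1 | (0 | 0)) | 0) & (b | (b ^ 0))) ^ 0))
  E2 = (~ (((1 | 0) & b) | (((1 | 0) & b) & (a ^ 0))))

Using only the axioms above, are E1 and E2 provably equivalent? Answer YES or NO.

YES

(1) (0 | 0)  =[or_false →]=  0    ⊢ (~ ((((1 | 0) | 0) & (b | (b ^ 0))) ^ 0))
(2) (b ^ 0)  =[xor_false →]=  b    ⊢ (~ ((((1 | 0) | 0) & (b | b)) ^ 0))
(3) (b | b)  =[or_idem →]=  b    ⊢ (~ ((((1 | 0) | 0) & b) ^ 0))
(4) ((((1 | 0) | 0) & b) ^ 0)  =[xor_false →]=  (((1 | 0) | 0) & b)    ⊢ (~ (((1 | 0) | 0) & b))
(5) ((1 | 0) | 0)  =[or_false →]=  (1 | 0)    ⊢ (~ ((1 | 0) & b))
(6) ((1 | 0) & b)  =[absorb_or ←]=  (((1 | 0) & b) | (((1 | 0) & b) & a))    ⊢ (~ (((1 | 0) & b) | (((1 | 0) & b) & a)))
(7) a  =[xor_false ←]=  (a ^ 0)    ⊢ E2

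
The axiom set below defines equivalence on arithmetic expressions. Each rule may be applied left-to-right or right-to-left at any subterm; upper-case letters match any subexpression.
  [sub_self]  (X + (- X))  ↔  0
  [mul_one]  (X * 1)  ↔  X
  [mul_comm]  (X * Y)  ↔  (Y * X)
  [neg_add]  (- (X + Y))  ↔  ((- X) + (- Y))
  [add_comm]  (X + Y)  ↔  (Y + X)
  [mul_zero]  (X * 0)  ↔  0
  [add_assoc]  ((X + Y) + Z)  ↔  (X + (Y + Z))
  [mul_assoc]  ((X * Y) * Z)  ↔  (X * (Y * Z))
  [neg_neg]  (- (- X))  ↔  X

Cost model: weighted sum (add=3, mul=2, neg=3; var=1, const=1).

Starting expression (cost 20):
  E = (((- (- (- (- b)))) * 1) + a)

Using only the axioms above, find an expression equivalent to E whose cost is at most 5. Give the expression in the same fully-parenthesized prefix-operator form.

1. [neg_neg →] (- (- (- b)))  →  (- b);  E = (((- (- b)) * 1) + a)
2. [mul_one →] ((- (- b)) * 1)  →  (- (- b));  E = ((- (- b)) + a)
3. [neg_neg →] (- (- b))  →  b;  cost 5 ≤ 5, done

(b + a)   [cost 5]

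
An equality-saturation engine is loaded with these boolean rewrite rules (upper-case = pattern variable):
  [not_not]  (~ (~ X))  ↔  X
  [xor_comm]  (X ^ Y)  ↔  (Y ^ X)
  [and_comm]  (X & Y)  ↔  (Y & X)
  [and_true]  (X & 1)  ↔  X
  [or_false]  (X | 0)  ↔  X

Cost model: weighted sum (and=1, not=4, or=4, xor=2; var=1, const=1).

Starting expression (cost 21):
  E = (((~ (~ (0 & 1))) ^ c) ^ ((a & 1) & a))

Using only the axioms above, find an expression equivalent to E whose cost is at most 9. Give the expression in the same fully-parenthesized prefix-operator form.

((0 ^ c) ^ (a & a))   [cost 9]

step 1: and_true (→) rewrites (a & 1) into a, now (((~ (~ (0 & 1))) ^ c) ^ (a & a))
step 2: and_true (→) rewrites (0 & 1) into 0, now (((~ (~ 0)) ^ c) ^ (a & a))
step 3: not_not (→) rewrites (~ (~ 0)) into 0, reaching cost 9 (bound 9)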